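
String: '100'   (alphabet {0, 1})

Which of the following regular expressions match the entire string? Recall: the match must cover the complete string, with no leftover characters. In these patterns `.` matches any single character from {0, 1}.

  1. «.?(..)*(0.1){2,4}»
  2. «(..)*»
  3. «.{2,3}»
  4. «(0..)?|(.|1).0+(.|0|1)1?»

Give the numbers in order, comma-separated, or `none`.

3

1 → no match — must end with '1'
2 → no match
3 → match
4 → no match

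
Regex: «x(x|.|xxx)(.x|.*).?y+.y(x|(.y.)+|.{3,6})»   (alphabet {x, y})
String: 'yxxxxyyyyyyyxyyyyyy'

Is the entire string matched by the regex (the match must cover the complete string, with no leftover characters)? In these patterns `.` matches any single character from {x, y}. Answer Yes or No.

Every match must start with 'x', but 'yxxxxyyyyyyyxyyyyyy' does not.

No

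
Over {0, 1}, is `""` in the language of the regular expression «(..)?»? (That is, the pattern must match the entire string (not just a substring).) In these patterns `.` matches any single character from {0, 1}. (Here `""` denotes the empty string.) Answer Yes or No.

Yes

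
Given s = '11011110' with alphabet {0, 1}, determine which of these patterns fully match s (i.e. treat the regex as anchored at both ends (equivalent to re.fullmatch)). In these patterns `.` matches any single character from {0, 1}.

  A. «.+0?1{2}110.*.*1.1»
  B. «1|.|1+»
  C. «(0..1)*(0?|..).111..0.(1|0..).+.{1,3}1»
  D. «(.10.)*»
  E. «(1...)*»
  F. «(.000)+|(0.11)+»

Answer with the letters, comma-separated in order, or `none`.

E

A → no match — must end with '1'
B → no match
C → no match — must end with '1'
D → no match
E → match
F → no match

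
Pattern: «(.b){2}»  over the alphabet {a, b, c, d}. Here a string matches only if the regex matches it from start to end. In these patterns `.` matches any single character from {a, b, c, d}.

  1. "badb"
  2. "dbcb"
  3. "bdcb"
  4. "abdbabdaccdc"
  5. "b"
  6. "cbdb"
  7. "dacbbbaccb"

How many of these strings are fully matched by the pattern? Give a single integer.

1 → no match
2 → match
3 → no match
4 → no match — must end with "b"
5 → no match
6 → match
7 → no match
Total matched: 2

2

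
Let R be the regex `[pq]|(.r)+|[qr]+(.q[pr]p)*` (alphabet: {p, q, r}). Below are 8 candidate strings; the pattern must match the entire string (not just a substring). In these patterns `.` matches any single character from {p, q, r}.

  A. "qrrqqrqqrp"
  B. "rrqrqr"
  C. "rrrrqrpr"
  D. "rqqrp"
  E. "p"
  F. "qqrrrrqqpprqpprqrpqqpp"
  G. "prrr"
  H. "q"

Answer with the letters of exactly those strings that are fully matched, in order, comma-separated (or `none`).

A → match
B → match
C → match
D → match
E → match
F → match
G → match
H → match

A, B, C, D, E, F, G, H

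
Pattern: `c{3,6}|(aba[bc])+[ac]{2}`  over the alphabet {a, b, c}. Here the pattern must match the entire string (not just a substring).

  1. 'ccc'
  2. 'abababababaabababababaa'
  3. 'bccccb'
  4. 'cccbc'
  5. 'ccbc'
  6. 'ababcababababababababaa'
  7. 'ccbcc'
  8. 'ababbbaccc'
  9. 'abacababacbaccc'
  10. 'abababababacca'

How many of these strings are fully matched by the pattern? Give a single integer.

1 → match
2 → no match
3 → no match
4 → no match
5 → no match
6 → no match
7 → no match
8 → no match
9 → no match
10 → match
Total matched: 2

2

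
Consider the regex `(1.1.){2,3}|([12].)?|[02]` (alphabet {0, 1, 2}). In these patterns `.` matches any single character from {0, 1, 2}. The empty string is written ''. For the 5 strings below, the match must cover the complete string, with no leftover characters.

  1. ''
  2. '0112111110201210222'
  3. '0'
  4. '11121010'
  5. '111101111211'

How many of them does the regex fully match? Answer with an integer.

3

1 → match
2 → no match
3 → match
4 → match
5 → no match
Total matched: 3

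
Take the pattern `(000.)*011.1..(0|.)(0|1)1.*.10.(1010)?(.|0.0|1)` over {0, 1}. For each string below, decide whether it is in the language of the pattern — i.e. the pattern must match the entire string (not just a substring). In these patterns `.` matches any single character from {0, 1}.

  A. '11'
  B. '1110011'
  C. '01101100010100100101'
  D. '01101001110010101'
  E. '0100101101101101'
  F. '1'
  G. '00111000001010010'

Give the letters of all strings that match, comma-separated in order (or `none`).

none

A. '11' → no match
B. '1110011' → no match
C → no match
D → no match
E → no match
F. '1' → no match
G → no match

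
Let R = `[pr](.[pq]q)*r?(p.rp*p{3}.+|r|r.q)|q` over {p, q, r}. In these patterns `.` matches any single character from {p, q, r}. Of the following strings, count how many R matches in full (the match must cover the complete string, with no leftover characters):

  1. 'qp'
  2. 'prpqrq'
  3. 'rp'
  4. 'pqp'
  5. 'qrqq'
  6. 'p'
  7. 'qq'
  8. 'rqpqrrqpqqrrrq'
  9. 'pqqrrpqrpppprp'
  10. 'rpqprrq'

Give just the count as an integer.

0

1 → no match
2 → no match
3 → no match
4 → no match
5 → no match
6 → no match
7 → no match
8 → no match
9 → no match
10 → no match
Total matched: 0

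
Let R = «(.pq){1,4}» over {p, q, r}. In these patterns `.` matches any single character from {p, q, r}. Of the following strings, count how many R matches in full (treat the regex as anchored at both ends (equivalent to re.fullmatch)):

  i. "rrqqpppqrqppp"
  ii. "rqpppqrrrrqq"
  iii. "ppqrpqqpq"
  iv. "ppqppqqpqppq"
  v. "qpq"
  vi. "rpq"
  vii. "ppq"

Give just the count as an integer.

i → no match — must end with "pq"
ii → no match — must end with "pq"
iii → match
iv → match
v → match
vi → match
vii → match
Total matched: 5

5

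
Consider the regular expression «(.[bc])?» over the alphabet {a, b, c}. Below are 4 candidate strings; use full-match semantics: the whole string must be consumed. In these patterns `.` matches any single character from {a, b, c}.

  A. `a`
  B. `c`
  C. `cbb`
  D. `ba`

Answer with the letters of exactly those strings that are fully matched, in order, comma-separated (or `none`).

A. `a` → no match
B. `c` → no match
C. `cbb` → no match
D. `ba` → no match

none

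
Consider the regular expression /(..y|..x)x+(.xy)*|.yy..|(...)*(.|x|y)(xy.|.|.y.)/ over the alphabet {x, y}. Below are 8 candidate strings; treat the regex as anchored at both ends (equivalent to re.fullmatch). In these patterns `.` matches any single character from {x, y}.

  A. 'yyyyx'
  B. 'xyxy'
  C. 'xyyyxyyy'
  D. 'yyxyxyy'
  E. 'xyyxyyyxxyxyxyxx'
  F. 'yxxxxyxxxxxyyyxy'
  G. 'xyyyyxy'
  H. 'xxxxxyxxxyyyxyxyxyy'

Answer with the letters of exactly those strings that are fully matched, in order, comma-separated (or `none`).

A, C, D, H

A → match
B → no match
C → match
D → match
E → no match
F → no match
G → no match
H → match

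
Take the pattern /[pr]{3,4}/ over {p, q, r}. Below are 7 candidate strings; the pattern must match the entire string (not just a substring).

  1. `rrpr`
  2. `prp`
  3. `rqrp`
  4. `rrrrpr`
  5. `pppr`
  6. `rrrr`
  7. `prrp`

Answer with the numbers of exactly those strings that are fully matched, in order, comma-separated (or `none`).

1, 2, 5, 6, 7

1 → match
2 → match
3 → no match
4 → no match
5 → match
6 → match
7 → match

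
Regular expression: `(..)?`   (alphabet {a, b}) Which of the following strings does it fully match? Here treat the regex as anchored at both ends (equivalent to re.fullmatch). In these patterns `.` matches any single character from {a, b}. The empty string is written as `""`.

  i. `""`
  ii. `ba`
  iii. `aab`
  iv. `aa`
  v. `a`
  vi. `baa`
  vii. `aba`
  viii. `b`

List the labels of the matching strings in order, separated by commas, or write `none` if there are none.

i, ii, iv

i → match
ii → match
iii → no match
iv → match
v → no match
vi → no match
vii → no match
viii → no match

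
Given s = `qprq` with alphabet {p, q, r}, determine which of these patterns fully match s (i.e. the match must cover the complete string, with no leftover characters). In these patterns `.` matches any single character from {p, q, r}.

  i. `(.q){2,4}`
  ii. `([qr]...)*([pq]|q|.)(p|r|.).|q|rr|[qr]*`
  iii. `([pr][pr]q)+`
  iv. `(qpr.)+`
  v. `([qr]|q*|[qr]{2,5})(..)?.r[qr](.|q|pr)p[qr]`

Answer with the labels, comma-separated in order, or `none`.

iv

i → no match
ii → no match
iii → no match
iv → match
v → no match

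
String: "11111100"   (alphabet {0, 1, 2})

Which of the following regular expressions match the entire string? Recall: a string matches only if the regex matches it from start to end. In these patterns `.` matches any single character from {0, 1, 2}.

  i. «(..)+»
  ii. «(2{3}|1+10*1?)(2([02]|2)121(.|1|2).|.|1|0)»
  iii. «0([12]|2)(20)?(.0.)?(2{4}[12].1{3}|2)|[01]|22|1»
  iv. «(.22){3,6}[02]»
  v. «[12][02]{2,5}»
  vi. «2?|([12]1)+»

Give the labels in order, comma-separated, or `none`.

i → match
ii → match
iii → no match
iv → no match
v → no match
vi → no match

i, ii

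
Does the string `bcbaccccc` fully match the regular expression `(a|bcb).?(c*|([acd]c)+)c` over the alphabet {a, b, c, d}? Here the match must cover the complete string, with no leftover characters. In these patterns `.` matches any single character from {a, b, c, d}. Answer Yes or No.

Yes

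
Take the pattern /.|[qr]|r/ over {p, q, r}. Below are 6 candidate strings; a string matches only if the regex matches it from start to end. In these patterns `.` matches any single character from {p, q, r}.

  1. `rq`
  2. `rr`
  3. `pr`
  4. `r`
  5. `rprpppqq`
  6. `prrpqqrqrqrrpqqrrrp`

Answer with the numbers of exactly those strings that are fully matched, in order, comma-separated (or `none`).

1 → no match
2 → no match
3 → no match
4 → match
5 → no match
6 → no match

4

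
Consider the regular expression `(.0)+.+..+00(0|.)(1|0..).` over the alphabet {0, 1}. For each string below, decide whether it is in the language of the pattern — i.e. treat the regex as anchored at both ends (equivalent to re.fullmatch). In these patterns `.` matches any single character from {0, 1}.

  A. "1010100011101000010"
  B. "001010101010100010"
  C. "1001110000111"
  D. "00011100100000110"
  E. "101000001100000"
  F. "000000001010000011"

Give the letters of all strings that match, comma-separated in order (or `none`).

A, B, C, D, F

A → match
B → match
C → match
D → match
E → no match
F → match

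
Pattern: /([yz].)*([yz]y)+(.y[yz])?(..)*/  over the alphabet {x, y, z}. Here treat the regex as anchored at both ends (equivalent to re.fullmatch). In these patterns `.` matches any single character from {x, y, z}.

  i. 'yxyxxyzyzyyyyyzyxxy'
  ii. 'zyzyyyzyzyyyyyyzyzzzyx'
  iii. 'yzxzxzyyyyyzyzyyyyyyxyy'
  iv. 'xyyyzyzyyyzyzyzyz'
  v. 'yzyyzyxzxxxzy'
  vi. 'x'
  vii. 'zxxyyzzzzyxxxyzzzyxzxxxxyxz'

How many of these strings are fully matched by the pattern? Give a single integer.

i → no match
ii → match
iii → no match
iv → no match
v → no match
vi → no match
vii → no match
Total matched: 1

1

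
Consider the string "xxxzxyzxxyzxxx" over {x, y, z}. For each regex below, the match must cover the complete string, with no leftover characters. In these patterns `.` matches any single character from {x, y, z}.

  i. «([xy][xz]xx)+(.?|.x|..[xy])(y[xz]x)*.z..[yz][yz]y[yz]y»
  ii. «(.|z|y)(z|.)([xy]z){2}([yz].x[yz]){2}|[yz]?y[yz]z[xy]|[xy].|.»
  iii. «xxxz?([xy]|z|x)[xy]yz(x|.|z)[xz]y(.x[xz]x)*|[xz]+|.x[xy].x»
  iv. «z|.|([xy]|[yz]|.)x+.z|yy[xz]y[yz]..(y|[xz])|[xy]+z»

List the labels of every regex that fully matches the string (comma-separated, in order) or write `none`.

i → no match — must end with "y"
ii → no match
iii → match
iv → no match

iii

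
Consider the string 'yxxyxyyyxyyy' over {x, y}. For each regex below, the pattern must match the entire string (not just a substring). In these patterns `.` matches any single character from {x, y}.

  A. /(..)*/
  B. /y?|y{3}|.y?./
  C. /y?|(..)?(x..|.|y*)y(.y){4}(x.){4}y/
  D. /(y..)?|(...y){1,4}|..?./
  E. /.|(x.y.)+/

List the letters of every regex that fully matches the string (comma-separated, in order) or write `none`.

A, D

A → match
B → no match
C → no match
D → match
E → no match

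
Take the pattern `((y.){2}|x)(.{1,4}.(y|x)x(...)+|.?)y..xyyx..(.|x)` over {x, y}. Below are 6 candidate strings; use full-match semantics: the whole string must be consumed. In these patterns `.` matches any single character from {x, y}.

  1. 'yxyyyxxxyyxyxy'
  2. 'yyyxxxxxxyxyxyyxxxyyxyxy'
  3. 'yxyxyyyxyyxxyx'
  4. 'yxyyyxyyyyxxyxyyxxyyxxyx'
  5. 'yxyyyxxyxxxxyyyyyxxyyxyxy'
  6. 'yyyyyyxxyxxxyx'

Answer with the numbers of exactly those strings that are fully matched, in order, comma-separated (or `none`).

1 → match
2 → match
3 → match
4 → match
5 → match
6 → no match

1, 2, 3, 4, 5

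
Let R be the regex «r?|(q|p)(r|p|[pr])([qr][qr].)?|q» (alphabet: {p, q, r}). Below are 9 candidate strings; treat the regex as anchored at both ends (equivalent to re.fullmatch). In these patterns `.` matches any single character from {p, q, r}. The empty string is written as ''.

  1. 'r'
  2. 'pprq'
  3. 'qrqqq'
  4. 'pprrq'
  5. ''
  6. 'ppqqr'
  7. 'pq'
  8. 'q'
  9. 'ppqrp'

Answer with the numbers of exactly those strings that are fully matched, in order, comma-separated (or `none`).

1, 3, 4, 5, 6, 8, 9

1 → match
2 → no match
3 → match
4 → match
5 → match
6 → match
7 → no match
8 → match
9 → match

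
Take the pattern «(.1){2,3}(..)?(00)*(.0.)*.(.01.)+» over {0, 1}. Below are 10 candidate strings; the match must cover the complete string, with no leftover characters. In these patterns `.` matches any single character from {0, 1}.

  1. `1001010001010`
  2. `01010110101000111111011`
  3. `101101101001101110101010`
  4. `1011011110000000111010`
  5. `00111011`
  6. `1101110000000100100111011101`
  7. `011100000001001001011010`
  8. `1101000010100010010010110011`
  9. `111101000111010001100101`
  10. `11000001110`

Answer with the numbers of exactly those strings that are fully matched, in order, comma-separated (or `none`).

1 → no match
2 → no match
3 → no match
4 → no match
5. `00111011` → no match
6 → no match
7 → no match
8 → match
9 → no match
10. `11000001110` → no match

8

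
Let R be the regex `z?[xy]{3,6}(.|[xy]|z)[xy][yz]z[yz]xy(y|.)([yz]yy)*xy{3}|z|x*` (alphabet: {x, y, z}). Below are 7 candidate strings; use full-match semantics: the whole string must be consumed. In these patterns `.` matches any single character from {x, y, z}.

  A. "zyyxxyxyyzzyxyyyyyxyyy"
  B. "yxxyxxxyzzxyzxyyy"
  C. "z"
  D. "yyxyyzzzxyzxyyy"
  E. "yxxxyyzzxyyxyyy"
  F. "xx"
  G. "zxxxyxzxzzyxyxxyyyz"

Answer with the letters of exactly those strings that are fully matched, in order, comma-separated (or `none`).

A, B, C, D, E, F

A → match
B → match
C. "z" → match
D → match
E → match
F. "xx" → match
G → no match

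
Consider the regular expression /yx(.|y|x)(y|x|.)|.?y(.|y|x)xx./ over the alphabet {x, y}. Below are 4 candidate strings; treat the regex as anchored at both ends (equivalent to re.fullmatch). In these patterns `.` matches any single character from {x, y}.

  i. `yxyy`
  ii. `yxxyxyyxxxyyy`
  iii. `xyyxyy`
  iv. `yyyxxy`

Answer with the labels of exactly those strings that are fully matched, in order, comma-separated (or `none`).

i, iv

i → match
ii → no match
iii → no match
iv → match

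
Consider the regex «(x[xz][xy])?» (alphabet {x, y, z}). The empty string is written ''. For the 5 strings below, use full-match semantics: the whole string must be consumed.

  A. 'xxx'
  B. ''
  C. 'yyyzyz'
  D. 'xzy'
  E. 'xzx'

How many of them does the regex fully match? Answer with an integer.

4

A. 'xxx' → match
B. '' → match
C. 'yyyzyz' → no match
D. 'xzy' → match
E. 'xzx' → match
Total matched: 4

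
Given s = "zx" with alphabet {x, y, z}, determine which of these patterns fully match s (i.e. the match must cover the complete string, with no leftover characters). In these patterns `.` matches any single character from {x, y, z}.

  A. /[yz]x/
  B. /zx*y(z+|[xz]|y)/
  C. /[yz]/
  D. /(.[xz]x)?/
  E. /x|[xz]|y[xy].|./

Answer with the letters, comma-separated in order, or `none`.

A → match
B → no match
C → no match
D → no match
E → no match

A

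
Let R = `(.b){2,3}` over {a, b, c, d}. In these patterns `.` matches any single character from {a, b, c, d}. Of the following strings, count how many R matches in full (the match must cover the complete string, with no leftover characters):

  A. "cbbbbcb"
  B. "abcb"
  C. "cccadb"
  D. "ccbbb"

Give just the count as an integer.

A. "cbbbbcb" → no match
B. "abcb" → match
C. "cccadb" → no match
D. "ccbbb" → no match
Total matched: 1

1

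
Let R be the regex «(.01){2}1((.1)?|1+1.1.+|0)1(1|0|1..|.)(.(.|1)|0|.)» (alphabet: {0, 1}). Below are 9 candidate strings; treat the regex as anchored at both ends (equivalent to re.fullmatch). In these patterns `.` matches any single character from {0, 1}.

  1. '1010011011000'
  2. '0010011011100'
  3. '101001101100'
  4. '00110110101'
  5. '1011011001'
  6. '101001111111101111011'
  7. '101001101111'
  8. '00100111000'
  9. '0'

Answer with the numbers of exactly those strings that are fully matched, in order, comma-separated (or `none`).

1 → match
2 → match
3 → match
4 → match
5 → no match
6 → match
7 → match
8 → match
9 → no match

1, 2, 3, 4, 6, 7, 8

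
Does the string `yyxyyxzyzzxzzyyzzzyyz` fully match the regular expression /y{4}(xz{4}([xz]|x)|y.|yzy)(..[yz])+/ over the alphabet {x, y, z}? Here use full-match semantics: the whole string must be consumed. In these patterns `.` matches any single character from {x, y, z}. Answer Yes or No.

No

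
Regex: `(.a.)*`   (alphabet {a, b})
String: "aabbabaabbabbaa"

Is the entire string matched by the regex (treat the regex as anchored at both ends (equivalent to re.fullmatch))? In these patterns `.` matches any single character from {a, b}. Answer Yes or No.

Yes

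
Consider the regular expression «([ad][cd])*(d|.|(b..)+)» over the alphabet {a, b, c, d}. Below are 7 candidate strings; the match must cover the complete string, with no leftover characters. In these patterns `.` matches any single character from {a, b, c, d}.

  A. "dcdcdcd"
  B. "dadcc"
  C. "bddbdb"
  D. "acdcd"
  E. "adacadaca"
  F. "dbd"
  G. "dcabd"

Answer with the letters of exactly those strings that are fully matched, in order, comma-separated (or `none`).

A, C, D, E

A → match
B → no match
C → match
D → match
E → match
F → no match
G → no match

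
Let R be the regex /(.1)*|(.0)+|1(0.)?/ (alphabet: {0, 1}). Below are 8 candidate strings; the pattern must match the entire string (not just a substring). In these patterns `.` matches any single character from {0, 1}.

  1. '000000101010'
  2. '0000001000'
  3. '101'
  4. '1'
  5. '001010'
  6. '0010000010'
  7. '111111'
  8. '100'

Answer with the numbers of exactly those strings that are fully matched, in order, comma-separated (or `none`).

1, 2, 3, 4, 5, 6, 7, 8

1 → match
2 → match
3 → match
4 → match
5 → match
6 → match
7 → match
8 → match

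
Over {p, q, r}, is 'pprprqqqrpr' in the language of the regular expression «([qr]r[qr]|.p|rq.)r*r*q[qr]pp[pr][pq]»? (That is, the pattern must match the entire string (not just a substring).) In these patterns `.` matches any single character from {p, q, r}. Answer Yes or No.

No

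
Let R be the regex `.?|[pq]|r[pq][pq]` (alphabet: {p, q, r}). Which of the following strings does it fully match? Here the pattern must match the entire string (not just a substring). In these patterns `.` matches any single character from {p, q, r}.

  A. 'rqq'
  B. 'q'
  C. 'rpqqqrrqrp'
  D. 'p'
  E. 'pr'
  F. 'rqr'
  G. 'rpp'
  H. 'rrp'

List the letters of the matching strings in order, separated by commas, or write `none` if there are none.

A. 'rqq' → match
B. 'q' → match
C. 'rpqqqrrqrp' → no match
D. 'p' → match
E. 'pr' → no match
F. 'rqr' → no match
G. 'rpp' → match
H. 'rrp' → no match

A, B, D, G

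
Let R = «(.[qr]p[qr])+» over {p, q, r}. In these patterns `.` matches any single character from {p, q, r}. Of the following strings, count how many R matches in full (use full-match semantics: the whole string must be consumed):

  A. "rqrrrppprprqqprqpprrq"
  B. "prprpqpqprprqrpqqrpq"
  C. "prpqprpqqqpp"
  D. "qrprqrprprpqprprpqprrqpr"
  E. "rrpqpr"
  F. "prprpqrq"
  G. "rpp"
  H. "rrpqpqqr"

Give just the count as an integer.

A → no match
B → match
C → no match
D → match
E → no match
F → no match
G → no match
H → no match
Total matched: 2

2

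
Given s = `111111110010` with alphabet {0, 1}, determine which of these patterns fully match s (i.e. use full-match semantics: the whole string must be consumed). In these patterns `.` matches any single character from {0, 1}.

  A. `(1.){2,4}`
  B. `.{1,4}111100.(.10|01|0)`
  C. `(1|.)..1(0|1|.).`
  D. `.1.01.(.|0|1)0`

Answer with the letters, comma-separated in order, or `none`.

B

A → no match
B → match
C → no match
D → no match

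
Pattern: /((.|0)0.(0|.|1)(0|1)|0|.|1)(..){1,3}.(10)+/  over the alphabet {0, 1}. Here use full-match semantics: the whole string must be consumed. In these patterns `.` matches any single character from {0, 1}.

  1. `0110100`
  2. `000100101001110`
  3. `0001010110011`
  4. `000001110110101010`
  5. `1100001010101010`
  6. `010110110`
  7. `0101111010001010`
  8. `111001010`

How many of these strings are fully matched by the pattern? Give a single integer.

1. `0110100` → no match — must end with `10`
2 → no match
3 → no match — must end with `10`
4 → match
5 → match
6. `010110110` → no match
7 → no match
8. `111001010` → no match
Total matched: 2

2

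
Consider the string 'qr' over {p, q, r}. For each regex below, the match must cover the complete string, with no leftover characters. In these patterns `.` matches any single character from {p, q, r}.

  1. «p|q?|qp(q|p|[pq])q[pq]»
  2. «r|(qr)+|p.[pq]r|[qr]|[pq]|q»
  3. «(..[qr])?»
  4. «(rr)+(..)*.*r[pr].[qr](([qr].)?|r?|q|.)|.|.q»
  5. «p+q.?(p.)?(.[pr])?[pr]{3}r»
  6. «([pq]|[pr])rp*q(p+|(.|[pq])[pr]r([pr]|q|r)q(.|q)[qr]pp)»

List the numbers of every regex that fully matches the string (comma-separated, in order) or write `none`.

2

1 → no match
2 → match
3 → no match
4 → no match
5 → no match — must start with 'p'
6 → no match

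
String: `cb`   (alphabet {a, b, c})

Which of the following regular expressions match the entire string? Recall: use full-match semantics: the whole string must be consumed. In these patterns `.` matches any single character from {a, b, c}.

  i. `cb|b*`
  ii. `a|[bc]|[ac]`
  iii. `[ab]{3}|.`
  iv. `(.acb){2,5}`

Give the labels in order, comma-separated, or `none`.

i

i → match
ii → no match
iii → no match
iv → no match — must end with `acb`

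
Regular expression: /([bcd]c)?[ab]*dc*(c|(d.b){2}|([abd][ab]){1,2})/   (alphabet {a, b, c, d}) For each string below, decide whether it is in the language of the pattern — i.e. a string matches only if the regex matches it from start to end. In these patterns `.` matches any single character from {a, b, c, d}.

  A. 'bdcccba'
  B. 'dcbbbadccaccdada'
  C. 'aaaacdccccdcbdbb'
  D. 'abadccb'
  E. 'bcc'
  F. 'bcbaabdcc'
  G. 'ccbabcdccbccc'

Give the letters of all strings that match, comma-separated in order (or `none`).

A, F

A → match
B → no match
C → no match
D → no match
E → no match
F → match
G → no match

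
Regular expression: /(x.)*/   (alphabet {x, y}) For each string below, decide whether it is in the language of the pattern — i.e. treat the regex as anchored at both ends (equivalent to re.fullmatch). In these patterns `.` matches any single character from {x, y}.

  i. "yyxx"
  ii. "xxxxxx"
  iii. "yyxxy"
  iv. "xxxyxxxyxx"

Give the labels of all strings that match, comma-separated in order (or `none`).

i. "yyxx" → no match
ii. "xxxxxx" → match
iii. "yyxxy" → no match
iv. "xxxyxxxyxx" → match

ii, iv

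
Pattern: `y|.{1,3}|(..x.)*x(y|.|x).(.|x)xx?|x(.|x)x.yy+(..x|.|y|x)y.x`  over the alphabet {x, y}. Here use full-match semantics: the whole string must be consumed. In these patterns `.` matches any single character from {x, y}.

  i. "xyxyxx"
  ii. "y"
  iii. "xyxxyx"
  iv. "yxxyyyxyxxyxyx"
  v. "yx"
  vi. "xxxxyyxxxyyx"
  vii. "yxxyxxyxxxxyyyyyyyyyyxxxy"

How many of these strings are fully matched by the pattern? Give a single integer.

i → match
ii → match
iii → no match
iv → no match
v → match
vi → match
vii → no match
Total matched: 4

4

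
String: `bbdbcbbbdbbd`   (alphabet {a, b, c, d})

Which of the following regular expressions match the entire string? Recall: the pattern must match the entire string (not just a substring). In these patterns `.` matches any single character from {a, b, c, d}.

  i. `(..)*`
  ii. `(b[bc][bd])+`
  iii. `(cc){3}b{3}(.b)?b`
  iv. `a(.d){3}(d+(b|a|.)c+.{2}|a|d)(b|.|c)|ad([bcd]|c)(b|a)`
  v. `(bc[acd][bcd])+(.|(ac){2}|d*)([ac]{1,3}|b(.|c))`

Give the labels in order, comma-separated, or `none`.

i, ii

i → match
ii → match
iii → no match — must start with `cc`
iv → no match
v → no match — must start with `bc`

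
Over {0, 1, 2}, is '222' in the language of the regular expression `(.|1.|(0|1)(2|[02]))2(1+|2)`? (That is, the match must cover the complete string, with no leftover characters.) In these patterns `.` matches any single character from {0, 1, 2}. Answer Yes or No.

Yes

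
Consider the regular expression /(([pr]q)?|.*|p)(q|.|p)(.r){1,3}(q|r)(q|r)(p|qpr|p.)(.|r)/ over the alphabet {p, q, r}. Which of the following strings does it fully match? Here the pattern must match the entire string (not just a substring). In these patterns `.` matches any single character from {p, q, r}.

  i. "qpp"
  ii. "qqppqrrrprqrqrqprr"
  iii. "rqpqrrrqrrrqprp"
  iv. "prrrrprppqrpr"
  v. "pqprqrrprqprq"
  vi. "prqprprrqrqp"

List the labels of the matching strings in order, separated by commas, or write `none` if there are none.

i → no match
ii → match
iii → match
iv → no match
v → no match
vi → no match

ii, iii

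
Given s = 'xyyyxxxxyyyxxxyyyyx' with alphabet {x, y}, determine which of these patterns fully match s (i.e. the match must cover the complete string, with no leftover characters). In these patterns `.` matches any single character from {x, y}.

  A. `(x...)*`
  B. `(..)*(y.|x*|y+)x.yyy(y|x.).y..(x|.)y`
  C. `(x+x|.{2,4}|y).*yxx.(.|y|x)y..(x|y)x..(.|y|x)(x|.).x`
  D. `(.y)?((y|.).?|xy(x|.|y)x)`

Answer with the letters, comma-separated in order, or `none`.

C

A → no match
B → no match — must end with 'y'
C → match
D → no match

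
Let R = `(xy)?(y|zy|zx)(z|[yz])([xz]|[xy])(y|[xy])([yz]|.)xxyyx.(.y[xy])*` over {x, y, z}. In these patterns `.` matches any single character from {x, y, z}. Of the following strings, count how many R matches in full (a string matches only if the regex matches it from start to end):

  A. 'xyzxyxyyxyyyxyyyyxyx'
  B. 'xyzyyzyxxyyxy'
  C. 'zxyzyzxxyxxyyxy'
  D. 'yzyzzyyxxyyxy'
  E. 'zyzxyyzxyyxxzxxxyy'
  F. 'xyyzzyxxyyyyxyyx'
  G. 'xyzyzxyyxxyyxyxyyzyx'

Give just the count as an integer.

A → no match
B → no match
C → no match
D → no match
E → no match
F → no match
G → match
Total matched: 1

1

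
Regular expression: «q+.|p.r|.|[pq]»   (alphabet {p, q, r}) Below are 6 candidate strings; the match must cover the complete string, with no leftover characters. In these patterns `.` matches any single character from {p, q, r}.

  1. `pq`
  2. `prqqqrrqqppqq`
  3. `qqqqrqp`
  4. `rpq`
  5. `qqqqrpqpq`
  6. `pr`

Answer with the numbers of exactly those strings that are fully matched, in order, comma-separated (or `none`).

none

1 → no match
2 → no match
3 → no match
4 → no match
5 → no match
6 → no match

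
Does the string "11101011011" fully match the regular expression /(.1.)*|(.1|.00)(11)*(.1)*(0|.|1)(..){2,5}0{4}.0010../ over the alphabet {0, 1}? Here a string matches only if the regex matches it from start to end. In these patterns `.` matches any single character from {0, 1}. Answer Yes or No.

No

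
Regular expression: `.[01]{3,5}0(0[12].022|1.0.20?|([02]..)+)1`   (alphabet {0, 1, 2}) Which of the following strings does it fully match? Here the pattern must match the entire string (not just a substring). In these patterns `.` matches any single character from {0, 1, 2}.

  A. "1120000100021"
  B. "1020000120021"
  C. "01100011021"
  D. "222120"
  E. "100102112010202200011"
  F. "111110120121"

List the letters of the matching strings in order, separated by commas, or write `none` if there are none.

E, F

A → no match
B → no match
C → no match
D → no match — must end with "1"
E → match
F → match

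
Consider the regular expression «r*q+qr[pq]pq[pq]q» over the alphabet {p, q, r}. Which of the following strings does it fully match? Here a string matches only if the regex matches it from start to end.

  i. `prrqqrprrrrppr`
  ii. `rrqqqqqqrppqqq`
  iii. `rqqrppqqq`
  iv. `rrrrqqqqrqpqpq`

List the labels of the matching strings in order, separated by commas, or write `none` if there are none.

ii, iii, iv

i → no match — must end with `q`
ii → match
iii → match
iv → match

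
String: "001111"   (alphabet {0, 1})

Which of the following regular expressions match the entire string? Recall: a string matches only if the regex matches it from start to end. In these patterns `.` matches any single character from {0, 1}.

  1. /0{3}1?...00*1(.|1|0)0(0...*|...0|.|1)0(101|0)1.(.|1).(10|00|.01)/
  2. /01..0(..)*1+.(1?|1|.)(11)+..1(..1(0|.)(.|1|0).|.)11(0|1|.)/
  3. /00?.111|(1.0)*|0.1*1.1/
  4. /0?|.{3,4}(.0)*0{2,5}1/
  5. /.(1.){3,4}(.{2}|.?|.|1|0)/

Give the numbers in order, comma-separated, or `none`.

1 → no match
2 → no match — must start with "01"
3 → match
4 → no match
5 → no match

3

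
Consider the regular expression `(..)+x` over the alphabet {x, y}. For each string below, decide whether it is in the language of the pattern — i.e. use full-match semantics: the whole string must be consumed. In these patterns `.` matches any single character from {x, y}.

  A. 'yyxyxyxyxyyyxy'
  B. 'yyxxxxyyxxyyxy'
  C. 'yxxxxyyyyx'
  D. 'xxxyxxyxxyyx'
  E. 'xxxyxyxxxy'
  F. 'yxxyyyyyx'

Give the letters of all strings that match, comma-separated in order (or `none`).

A → no match — must end with 'x'
B → no match — must end with 'x'
C. 'yxxxxyyyyx' → no match
D. 'xxxyxxyxxyyx' → no match
E. 'xxxyxyxxxy' → no match — must end with 'x'
F. 'yxxyyyyyx' → match

F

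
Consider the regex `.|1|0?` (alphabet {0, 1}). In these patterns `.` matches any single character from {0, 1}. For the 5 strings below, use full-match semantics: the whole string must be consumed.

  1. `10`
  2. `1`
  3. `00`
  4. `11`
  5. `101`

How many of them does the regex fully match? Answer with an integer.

1 → no match
2 → match
3 → no match
4 → no match
5 → no match
Total matched: 1

1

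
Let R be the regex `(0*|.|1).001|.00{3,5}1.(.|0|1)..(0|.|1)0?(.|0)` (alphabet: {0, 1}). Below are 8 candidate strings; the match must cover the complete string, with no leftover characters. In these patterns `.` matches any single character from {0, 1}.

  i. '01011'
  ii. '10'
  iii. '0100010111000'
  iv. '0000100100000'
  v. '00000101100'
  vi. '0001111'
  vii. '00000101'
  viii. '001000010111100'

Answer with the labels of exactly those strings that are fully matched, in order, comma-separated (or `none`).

i. '01011' → no match
ii. '10' → no match
iii → no match
iv → no match
v. '00000101100' → no match
vi. '0001111' → no match
vii. '00000101' → no match
viii → no match

none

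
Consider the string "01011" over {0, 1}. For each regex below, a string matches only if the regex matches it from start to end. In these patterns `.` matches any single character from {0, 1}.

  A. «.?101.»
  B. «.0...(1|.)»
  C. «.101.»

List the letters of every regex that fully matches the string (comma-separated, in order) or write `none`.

A, C

A → match
B → no match
C → match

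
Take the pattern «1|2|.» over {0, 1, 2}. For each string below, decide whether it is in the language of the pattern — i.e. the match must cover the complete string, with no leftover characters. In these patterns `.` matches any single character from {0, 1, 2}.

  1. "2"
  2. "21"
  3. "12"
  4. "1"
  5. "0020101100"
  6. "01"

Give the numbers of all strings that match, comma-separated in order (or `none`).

1 → match
2 → no match
3 → no match
4 → match
5 → no match
6 → no match

1, 4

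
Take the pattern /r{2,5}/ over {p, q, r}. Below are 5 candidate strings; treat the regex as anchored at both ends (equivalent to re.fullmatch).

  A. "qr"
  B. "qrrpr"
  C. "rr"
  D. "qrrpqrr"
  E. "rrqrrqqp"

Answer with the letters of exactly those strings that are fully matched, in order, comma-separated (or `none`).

C

A. "qr" → no match — must start with "r"
B. "qrrpr" → no match — must start with "r"
C. "rr" → match
D. "qrrpqrr" → no match — must start with "r"
E. "rrqrrqqp" → no match — must end with "r"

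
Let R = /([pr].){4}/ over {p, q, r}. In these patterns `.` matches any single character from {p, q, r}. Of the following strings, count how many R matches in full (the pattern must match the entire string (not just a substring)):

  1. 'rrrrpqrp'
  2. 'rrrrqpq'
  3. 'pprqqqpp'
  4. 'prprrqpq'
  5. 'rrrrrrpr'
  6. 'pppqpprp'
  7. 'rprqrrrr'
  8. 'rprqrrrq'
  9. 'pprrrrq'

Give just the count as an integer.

1 → match
2 → no match
3 → no match
4 → match
5 → match
6 → match
7 → match
8 → match
9 → no match
Total matched: 6

6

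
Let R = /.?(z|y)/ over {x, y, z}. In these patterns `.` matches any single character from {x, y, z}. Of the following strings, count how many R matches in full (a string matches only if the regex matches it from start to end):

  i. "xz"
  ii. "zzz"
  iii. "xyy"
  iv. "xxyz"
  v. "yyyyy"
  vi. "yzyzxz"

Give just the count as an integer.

i → match
ii → no match
iii → no match
iv → no match
v → no match
vi → no match
Total matched: 1

1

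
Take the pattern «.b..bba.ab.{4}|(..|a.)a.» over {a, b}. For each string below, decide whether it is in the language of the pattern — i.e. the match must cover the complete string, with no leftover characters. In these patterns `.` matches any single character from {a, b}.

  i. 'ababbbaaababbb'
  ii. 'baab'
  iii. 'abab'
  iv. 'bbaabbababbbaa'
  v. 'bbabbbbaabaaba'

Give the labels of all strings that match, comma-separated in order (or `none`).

i, ii, iii, iv

i → match
ii. 'baab' → match
iii. 'abab' → match
iv → match
v → no match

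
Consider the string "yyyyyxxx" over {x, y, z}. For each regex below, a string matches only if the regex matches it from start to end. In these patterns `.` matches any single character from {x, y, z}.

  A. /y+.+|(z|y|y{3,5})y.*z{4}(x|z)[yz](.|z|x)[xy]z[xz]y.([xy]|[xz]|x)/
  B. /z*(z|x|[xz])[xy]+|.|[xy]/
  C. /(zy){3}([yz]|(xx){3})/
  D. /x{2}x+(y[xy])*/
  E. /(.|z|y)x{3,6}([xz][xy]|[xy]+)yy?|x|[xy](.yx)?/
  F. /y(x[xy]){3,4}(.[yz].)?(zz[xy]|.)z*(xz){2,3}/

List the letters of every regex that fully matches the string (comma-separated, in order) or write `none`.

A → match
B → no match
C → no match — must start with "zy"
D → no match — must start with "x"
E → no match
F → no match — must start with "yx"

A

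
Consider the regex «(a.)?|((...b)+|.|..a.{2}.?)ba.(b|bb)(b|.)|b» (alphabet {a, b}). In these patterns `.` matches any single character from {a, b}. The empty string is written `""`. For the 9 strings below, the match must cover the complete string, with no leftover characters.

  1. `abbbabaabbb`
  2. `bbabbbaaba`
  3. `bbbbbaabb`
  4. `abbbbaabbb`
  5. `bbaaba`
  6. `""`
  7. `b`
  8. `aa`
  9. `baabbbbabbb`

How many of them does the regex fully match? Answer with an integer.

1 → no match
2 → match
3 → match
4 → match
5 → match
6 → match
7 → match
8 → match
9 → match
Total matched: 8

8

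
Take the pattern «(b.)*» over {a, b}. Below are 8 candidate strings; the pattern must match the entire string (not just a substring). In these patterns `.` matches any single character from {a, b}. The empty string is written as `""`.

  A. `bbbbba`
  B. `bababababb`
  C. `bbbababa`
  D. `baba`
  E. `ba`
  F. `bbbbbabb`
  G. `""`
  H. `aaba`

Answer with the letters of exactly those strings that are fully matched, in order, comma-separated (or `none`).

A, B, C, D, E, F, G

A → match
B → match
C → match
D → match
E → match
F → match
G → match
H → no match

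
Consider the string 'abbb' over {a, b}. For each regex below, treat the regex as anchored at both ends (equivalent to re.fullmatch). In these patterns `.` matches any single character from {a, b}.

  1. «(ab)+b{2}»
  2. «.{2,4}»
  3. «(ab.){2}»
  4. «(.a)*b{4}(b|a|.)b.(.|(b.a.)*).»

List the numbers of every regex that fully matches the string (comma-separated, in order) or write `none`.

1 → match
2 → match
3 → no match
4 → no match

1, 2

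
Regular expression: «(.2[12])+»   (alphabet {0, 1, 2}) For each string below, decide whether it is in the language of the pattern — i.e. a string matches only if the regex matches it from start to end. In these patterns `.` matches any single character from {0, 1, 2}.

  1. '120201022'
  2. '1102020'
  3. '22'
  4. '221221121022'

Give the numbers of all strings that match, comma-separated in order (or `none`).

4

1. '120201022' → no match
2. '1102020' → no match
3. '22' → no match
4. '221221121022' → match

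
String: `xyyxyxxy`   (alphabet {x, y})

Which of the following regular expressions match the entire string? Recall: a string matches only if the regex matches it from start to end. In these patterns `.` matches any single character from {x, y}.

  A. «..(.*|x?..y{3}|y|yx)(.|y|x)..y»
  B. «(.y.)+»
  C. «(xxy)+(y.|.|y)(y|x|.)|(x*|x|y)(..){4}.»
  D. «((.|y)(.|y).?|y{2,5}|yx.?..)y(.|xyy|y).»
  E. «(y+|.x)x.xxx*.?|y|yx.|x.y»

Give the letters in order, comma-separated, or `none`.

A → match
B → no match
C → no match
D → no match
E → no match

A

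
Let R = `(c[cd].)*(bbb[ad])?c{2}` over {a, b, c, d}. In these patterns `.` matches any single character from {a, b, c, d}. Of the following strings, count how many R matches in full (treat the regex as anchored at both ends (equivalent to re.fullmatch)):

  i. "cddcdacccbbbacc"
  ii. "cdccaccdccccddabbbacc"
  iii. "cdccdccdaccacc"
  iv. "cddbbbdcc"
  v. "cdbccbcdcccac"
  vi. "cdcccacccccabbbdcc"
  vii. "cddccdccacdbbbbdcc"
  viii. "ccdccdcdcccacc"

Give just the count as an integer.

i → match
ii → no match
iii → match
iv → match
v → no match
vi → match
vii → match
viii → match
Total matched: 6

6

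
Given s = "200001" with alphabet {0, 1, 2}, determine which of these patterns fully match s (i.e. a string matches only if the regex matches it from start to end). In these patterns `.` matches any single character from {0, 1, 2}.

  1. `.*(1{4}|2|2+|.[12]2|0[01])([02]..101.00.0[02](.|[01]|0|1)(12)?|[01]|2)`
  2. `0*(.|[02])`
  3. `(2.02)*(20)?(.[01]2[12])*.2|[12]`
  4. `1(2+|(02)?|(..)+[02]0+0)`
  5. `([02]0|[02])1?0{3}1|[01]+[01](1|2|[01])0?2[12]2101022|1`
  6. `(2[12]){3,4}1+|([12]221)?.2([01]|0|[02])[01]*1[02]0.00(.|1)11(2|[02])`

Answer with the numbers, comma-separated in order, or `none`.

1, 5

1 → match
2 → no match
3 → no match
4 → no match — must start with "1"
5 → match
6 → no match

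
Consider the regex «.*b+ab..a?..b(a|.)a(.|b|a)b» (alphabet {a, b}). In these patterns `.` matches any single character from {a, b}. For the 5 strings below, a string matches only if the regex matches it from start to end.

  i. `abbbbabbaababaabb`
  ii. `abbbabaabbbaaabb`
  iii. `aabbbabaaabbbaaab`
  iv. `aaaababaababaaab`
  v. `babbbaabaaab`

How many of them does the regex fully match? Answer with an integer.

4

i → match
ii → no match
iii → match
iv → match
v. `babbbaabaaab` → match
Total matched: 4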